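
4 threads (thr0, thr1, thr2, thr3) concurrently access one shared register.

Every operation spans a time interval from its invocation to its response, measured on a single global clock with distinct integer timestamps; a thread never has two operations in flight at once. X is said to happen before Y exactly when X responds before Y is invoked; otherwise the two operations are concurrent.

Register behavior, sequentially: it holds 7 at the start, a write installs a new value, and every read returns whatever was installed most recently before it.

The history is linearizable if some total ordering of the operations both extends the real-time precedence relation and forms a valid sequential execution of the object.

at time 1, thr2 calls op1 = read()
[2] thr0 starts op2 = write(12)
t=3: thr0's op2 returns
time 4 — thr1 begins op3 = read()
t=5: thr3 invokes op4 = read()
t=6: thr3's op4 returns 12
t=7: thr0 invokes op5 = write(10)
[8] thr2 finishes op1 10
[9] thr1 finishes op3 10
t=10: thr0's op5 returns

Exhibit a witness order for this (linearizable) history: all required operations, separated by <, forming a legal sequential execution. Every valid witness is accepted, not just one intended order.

op2 < op4 < op5 < op1 < op3

step 1: op2 write(12) — value 12
step 2: op4 read() → 12 — value 12
step 3: op5 write(10) — value 10
step 4: op1 read() → 10 — value 10
step 5: op3 read() → 10 — value 10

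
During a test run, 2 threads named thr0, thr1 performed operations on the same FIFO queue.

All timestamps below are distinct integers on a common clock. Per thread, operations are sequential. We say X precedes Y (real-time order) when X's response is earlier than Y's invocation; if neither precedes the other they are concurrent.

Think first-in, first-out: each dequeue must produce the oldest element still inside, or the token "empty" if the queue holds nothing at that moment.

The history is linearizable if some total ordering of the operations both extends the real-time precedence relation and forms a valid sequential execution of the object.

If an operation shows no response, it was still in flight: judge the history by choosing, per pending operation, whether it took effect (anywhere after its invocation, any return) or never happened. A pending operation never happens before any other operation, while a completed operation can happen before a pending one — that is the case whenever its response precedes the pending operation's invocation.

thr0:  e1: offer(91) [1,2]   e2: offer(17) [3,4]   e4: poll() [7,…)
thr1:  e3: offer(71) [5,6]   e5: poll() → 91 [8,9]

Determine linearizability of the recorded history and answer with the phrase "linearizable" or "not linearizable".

witness order: e1, e2, e3, e5
step 1: e1 offer(91) — queue <91>
step 2: e2 offer(17) — queue <91,17>
step 3: e3 offer(71) — queue <91,17,71>
step 4: e5 poll() → 91 — queue <17,71>

linearizable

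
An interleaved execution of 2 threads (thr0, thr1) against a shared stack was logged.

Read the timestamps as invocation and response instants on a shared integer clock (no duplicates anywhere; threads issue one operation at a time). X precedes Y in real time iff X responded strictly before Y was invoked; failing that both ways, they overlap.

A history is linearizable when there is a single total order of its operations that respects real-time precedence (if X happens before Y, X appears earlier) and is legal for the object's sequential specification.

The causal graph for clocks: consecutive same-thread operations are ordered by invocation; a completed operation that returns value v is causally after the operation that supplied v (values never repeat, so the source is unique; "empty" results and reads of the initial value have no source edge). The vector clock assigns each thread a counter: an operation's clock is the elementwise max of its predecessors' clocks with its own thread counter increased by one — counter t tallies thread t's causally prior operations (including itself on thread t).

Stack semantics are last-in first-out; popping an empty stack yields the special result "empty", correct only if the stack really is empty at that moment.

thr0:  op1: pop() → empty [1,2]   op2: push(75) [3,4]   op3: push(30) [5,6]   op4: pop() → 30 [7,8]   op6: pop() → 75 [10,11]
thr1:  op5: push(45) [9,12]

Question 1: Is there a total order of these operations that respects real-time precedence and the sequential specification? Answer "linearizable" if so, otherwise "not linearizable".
witness order: op1, op2, op3, op4, op6, op5
step 1: op1 pop() → empty — stack <>
step 2: op2 push(75) — stack <75>
step 3: op3 push(30) — stack <75,30>
step 4: op4 pop() → 30 — stack <75>
step 5: op6 pop() → 75 — stack <>
step 6: op5 push(45) — stack <45>

linearizable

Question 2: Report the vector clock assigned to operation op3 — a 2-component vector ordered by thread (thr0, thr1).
no predecessors for op5 (invoked 9): thr1 increments from zero → (0, 1)
no predecessors for op1 (invoked 1): thr0 increments from zero → (1, 0)
op2 (invocation 3): componentwise max over VC(op1)=(1, 0), +1 at thr0, giving (2, 0)
op3 (invocation 5): componentwise max over VC(op2)=(2, 0), +1 at thr0, giving (3, 0)
op4 (invocation 7): componentwise max over VC(op3)=(3, 0), +1 at thr0, giving (4, 0)
op6 (invocation 10): componentwise max over VC(op2)=(2, 0), VC(op4)=(4, 0), +1 at thr0, giving (5, 0)
target: VC(op3) = (3, 0)

(3, 0)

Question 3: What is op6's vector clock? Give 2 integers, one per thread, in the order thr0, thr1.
VC(op5, invoked at 9): no causal predecessors; +1 on thr1 → (0, 1)
VC(op1, invoked at 1): no causal predecessors; +1 on thr0 → (1, 0)
op2, invoked 3, takes VC(op1)=(1, 0) under max, adds 1 for thr0 → (2, 0)
op3, invoked 5, takes VC(op2)=(2, 0) under max, adds 1 for thr0 → (3, 0)
op4, invoked 7, takes VC(op3)=(3, 0) under max, adds 1 for thr0 → (4, 0)
op6, invoked 10, takes VC(op2)=(2, 0), VC(op4)=(4, 0) under max, adds 1 for thr0 → (5, 0)
target: VC(op6) = (5, 0)

(5, 0)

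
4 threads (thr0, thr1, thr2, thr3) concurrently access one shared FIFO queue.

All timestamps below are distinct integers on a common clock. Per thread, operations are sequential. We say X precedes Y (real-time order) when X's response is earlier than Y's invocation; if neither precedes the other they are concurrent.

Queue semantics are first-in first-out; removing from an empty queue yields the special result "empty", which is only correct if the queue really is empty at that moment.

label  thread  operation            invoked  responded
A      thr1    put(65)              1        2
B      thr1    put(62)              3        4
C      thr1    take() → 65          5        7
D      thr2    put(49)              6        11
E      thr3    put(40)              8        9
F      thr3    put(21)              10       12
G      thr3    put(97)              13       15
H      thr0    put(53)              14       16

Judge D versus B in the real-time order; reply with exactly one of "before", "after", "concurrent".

D spans [6,11], B spans [3,4]
resp(B)=4 < inv(D)=6

after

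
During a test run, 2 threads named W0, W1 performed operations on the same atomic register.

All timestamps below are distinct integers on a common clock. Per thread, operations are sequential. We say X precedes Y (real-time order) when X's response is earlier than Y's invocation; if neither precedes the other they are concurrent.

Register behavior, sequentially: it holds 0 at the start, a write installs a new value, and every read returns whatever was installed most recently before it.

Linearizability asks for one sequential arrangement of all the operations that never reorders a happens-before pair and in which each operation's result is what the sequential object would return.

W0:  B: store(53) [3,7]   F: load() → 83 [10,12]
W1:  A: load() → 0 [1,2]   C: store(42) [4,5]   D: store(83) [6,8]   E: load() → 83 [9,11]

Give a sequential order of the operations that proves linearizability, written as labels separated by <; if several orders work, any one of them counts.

1. A load() → 0, leaving value 0
2. B store(53), leaving value 53
3. C store(42), leaving value 42
4. D store(83), leaving value 83
5. E load() → 83, leaving value 83
6. F load() → 83, leaving value 83

A < B < C < D < E < F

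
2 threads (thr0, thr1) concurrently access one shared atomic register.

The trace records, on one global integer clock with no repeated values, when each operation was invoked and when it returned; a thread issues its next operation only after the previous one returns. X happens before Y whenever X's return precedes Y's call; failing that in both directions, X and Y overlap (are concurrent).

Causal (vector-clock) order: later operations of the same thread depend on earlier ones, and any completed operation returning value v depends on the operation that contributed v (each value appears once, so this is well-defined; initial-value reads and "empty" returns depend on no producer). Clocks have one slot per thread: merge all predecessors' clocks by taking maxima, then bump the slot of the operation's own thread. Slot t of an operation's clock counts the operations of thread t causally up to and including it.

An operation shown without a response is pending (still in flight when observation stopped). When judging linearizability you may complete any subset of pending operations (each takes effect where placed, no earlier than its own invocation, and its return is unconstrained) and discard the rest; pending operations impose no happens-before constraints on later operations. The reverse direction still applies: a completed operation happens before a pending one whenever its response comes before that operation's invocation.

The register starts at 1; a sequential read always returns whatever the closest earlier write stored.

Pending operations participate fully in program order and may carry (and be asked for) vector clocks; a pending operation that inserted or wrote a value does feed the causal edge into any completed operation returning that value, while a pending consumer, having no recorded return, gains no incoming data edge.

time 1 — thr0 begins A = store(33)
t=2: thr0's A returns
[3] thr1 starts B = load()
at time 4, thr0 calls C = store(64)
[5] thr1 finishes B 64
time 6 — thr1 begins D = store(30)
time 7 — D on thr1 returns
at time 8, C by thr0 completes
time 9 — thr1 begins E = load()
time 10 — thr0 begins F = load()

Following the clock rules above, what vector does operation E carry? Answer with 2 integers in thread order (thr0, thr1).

invoked at 1, A has no predecessors; its own thr0 bump gives (1, 0)
merge at C (invoked 4): VC(A)=(1, 0), own-thread bump on thr0 → (2, 0)
merge at B (invoked 3): VC(C)=(2, 0), own-thread bump on thr1 → (2, 1)
merge at F (invoked 10): VC(C)=(2, 0), own-thread bump on thr0 → (3, 0)
merge at D (invoked 6): VC(B)=(2, 1), own-thread bump on thr1 → (2, 2)
merge at E (invoked 9): VC(D)=(2, 2), own-thread bump on thr1 → (2, 3)
target: VC(E) = (2, 3)

(2, 3)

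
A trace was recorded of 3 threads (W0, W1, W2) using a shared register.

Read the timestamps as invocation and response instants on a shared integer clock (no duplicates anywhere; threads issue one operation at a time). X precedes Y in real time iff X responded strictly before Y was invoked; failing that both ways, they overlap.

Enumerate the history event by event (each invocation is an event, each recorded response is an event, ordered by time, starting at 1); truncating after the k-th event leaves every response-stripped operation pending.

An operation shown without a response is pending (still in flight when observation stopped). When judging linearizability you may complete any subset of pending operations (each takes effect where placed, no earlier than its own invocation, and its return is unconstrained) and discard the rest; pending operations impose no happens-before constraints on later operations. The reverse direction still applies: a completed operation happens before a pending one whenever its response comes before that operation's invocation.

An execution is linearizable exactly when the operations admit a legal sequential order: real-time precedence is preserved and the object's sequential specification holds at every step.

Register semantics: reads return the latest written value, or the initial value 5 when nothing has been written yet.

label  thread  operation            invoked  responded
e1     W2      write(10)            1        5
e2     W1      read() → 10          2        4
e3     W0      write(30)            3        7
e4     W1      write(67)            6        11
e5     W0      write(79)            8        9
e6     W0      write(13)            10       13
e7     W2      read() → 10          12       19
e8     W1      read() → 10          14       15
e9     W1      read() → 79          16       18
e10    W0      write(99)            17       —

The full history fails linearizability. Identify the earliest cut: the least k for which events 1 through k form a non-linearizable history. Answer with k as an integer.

15

a valid linearization of events 1..14 exists, for instance e1, e2, e3, e4, e5, e6:
after step 1 (e1 write(10)): value 10
after step 2 (e2 read() → 10): value 10
after step 3 (e3 write(30)): value 30
after step 4 (e4 write(67)): value 67
after step 5 (e5 write(79)): value 79
after step 6 (e6 write(13)): value 13
include event 15 — e8 responding at 15 — and every candidate order breaks
no escape via the 1 pending operation (e7): every completion choice fails
take e1, e2, e3, e4, e5, e6, e8 (pending dropped): step 7 already fails, because e8 read() → 10 cannot occur there
take e1, e2, e3, e5, e4, e6, e8 (pending dropped): step 7 already fails, because e8 read() → 10 cannot occur there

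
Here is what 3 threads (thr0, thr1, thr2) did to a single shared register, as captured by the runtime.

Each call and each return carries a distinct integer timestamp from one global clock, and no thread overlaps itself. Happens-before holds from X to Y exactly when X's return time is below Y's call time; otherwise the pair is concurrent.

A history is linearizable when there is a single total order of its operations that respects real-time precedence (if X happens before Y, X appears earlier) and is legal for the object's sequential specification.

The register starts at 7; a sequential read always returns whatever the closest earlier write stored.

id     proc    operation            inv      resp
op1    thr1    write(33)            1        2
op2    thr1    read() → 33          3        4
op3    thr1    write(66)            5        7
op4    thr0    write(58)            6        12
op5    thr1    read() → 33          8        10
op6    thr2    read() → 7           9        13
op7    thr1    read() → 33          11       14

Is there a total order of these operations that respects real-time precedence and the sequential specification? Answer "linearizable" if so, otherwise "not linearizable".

not linearizable

prefix check: 1..9 passes, 1..10 fails once op5's time-10 response joins
the sole real-time-consistent order of 4 completed operations fails the register replay
including or dropping the 2 pending operations (op4, op6) in any combination fails
e.g. op1, op2, op3, op5 (pending dropped): illegal at step 4, since op5 read() → 33 cannot apply there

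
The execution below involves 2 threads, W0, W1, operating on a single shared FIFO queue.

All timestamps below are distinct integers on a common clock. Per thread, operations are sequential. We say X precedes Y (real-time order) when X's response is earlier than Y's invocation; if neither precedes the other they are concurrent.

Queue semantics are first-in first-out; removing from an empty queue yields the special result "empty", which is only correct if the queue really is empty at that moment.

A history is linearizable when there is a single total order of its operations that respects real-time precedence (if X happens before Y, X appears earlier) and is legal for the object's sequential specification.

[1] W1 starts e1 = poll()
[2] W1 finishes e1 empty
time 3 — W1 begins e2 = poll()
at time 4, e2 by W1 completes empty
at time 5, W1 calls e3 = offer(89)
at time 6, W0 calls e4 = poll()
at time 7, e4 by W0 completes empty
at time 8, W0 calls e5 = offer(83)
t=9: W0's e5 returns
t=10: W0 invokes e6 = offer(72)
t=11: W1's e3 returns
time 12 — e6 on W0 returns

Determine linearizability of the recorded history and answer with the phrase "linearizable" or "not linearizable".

linearizable

one valid linearization: e1, e2, e4, e3, e5, e6
step 1: e1 poll() → empty — queue <>
step 2: e2 poll() → empty — queue <>
step 3: e4 poll() → empty — queue <>
step 4: e3 offer(89) — queue <89>
step 5: e5 offer(83) — queue <89,83>
step 6: e6 offer(72) — queue <89,83,72>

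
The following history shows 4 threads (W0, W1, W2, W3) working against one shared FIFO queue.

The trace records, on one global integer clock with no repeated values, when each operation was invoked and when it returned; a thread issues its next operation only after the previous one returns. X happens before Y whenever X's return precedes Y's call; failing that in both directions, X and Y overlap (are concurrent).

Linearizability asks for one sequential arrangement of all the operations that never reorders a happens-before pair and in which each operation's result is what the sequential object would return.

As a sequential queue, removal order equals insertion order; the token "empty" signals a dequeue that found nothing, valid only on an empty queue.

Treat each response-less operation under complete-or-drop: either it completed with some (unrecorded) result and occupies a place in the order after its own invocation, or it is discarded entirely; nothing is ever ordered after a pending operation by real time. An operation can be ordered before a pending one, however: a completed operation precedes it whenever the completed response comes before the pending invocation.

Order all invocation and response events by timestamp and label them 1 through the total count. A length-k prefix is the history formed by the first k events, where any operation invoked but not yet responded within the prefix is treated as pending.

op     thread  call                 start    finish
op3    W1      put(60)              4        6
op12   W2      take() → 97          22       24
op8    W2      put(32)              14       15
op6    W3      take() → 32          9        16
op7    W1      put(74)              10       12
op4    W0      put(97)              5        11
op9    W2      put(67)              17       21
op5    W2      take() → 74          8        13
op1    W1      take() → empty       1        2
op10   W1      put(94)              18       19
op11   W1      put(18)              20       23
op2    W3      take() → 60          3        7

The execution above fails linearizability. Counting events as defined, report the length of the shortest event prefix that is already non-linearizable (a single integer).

16

events 1..15 are linearizable, e.g. via op1, op3, op2, op4, op6, op7, op5, op8:
1. op1 take() → empty, leaving queue <>
2. op3 put(60), leaving queue <60>
3. op2 take() → 60, leaving queue <>
4. op4 put(97), leaving queue <97>
5. op6 take() (pending, included), leaving queue <>
6. op7 put(74), leaving queue <74>
7. op5 take() → 74, leaving queue <>
8. op8 put(32), leaving queue <32>
with event 16 included (op6 responding at time 16), all real-time-consistent orders fail
e.g. op1, op2, op3, op4, op5, op6, op7, op8: illegal at step 2, since op2 take() → 60 cannot apply there
e.g. op1, op2, op3, op4, op5, op7, op6, op8: illegal at step 2, since op2 take() → 60 cannot apply there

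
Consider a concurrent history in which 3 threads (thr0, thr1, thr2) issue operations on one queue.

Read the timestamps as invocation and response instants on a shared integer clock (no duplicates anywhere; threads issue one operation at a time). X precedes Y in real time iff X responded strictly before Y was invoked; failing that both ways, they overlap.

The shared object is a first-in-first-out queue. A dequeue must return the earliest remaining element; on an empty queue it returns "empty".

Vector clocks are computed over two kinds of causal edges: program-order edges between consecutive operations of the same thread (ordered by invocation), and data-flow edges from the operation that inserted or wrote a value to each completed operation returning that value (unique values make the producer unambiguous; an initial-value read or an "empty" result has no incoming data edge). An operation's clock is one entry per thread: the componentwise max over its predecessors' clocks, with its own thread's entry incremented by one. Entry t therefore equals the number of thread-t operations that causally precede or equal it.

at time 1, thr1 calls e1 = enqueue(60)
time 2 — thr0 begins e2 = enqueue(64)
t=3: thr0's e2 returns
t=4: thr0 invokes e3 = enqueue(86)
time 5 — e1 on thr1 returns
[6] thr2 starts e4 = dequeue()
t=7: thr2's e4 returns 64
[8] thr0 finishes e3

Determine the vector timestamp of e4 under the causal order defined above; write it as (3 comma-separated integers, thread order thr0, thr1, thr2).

invoked at 1, e1 has no predecessors; its own thr1 bump gives (0, 1, 0)
invoked at 2, e2 has no predecessors; its own thr0 bump gives (1, 0, 0)
VC(e4, invoked at 6): max of VC(e2)=(1, 0, 0), then +1 on thread thr2 → (1, 0, 1)
VC(e3, invoked at 4): max of VC(e2)=(1, 0, 0), then +1 on thread thr0 → (2, 0, 0)
target: VC(e4) = (1, 0, 1)

(1, 0, 1)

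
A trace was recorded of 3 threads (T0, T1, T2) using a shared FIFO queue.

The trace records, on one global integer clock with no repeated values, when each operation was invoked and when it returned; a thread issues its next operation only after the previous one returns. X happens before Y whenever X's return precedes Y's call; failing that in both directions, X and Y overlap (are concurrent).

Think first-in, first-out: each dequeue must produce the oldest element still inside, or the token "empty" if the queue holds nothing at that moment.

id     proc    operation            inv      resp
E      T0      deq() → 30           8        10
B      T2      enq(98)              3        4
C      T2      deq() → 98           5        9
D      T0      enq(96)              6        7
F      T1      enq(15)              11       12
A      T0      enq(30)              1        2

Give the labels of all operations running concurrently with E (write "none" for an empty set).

C

E runs from 8 to 10; window-overlapping ops are concurrent
A [1,2]: before
B [3,4]: before
C [5,9]: concurrent
D [6,7]: before
F [11,12]: after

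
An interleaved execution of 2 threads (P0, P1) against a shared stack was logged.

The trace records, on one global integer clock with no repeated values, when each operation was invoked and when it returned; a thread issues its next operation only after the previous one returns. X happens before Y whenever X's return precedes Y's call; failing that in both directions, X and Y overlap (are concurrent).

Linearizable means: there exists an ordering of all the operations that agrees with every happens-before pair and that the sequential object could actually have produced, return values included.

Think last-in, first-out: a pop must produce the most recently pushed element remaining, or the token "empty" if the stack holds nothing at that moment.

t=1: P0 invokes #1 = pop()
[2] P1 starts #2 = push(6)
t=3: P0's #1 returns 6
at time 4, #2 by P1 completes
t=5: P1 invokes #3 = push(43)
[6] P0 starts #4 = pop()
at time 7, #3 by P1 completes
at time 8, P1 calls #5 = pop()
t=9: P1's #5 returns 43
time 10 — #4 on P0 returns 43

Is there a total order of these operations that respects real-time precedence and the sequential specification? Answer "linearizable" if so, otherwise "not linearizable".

prefix check: 1..9 passes, 1..10 fails once #4's time-10 response joins
checked exhaustively: 6 real-time-consistent orders of 5 completed operations, zero legal stack replays
take #1, #2, #3, #4, #5: step 1 already fails, because #1 pop() → 6 cannot occur there
take #1, #2, #3, #5, #4: step 1 already fails, because #1 pop() → 6 cannot occur there

not linearizable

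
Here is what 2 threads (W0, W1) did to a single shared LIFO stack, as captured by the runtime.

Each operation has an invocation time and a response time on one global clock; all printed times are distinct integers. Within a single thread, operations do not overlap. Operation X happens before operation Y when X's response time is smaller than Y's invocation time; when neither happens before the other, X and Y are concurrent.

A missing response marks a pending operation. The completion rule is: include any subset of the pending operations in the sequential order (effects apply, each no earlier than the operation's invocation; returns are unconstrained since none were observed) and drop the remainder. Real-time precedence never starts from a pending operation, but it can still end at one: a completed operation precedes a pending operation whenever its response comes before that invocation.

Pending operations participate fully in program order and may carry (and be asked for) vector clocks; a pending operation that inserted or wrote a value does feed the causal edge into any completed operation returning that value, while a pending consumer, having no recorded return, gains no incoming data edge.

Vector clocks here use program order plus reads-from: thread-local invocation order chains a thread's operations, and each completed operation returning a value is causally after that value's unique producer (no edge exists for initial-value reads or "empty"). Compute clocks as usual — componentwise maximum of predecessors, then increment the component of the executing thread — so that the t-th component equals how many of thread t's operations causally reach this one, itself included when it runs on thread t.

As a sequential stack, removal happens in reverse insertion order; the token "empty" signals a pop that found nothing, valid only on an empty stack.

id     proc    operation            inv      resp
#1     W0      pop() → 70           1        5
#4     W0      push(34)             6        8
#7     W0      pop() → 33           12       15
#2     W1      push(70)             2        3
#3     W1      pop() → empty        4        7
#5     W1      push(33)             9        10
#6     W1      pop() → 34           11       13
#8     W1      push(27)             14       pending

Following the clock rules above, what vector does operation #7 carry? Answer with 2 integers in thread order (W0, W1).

no predecessors for #2 (invoked 2): W1 increments from zero → (0, 1)
from VC(#2)=(0, 1), #3 (invoked 4) maxes components and bumps W1 → (0, 2)
from VC(#2)=(0, 1), #1 (invoked 1) maxes components and bumps W0 → (1, 1)
from VC(#3)=(0, 2), #5 (invoked 9) maxes components and bumps W1 → (0, 3)
from VC(#1)=(1, 1), #4 (invoked 6) maxes components and bumps W0 → (2, 1)
from VC(#4)=(2, 1), VC(#5)=(0, 3), #6 (invoked 11) maxes components and bumps W1 → (2, 4)
from VC(#4)=(2, 1), VC(#5)=(0, 3), #7 (invoked 12) maxes components and bumps W0 → (3, 3)
from VC(#6)=(2, 4), #8 (invoked 14) maxes components and bumps W1 → (2, 5)
target: VC(#7) = (3, 3)

(3, 3)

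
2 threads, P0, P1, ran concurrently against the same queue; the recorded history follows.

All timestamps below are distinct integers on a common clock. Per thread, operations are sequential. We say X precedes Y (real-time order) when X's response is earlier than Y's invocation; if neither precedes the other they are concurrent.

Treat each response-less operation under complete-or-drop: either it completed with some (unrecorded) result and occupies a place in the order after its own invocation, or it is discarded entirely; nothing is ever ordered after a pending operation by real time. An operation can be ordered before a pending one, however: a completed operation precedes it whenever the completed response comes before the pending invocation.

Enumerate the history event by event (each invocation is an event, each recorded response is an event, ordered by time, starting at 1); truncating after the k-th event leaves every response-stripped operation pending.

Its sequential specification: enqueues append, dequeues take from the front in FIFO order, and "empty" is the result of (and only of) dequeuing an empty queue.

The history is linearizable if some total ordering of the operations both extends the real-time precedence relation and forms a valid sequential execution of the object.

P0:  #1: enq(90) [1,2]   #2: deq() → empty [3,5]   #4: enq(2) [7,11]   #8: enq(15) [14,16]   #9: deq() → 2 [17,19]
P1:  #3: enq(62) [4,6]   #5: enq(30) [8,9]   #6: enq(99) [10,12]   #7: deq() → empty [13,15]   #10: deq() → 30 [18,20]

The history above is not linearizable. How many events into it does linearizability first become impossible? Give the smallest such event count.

5

events 1..4 are linearizable, e.g. via #1:
step 1: #1 enq(90) — queue <90>
adding event 5 (#2 responds at 5) leaves no legal real-time order
every completion of the 1 pending operation (#3) was checked; none linearizes
e.g. #1, #2 (pending dropped): illegal at step 2, since #2 deq() → empty cannot apply there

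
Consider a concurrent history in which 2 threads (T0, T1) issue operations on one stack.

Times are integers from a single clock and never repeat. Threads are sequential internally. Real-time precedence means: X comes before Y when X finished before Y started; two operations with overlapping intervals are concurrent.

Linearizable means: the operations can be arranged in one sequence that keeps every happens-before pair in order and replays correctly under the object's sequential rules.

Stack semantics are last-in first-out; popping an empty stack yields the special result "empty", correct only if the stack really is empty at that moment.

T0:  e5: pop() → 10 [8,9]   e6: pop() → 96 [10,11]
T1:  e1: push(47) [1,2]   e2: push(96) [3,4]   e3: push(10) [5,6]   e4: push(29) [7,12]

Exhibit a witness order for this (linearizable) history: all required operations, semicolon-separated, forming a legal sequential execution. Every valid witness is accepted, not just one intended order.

step 1: e1 push(47) — stack <47>
step 2: e2 push(96) — stack <47,96>
step 3: e3 push(10) — stack <47,96,10>
step 4: e5 pop() → 10 — stack <47,96>
step 5: e6 pop() → 96 — stack <47>
step 6: e4 push(29) — stack <47,29>

e1; e2; e3; e5; e6; e4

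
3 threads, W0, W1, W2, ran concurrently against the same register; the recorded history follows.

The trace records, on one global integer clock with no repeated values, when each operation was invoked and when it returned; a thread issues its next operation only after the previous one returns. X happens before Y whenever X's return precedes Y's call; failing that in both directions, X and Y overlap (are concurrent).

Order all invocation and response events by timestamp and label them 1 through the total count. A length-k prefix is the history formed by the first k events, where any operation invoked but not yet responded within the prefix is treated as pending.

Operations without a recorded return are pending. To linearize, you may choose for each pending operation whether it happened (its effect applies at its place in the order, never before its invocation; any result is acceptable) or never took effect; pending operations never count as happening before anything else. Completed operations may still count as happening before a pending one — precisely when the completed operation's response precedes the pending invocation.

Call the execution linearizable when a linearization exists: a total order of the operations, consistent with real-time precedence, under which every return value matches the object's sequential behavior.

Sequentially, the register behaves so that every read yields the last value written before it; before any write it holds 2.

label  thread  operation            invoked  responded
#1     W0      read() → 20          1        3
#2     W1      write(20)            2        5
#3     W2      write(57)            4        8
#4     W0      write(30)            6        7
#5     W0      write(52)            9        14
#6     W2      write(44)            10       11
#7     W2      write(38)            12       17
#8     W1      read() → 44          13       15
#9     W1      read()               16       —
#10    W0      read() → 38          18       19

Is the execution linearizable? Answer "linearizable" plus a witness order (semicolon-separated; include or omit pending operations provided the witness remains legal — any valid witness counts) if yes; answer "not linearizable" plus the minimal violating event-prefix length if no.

linearizable — witness: #2; #1; #3; #4; #5; #6; #8; #7; #9; #10

step 1: #2 write(20) — value 20
step 2: #1 read() → 20 — value 20
step 3: #3 write(57) — value 57
step 4: #4 write(30) — value 30
step 5: #5 write(52) — value 52
step 6: #6 write(44) — value 44
step 7: #8 read() → 44 — value 44
step 8: #7 write(38) — value 38
step 9: #9 read() (pending, included) — value 38
step 10: #10 read() → 38 — value 38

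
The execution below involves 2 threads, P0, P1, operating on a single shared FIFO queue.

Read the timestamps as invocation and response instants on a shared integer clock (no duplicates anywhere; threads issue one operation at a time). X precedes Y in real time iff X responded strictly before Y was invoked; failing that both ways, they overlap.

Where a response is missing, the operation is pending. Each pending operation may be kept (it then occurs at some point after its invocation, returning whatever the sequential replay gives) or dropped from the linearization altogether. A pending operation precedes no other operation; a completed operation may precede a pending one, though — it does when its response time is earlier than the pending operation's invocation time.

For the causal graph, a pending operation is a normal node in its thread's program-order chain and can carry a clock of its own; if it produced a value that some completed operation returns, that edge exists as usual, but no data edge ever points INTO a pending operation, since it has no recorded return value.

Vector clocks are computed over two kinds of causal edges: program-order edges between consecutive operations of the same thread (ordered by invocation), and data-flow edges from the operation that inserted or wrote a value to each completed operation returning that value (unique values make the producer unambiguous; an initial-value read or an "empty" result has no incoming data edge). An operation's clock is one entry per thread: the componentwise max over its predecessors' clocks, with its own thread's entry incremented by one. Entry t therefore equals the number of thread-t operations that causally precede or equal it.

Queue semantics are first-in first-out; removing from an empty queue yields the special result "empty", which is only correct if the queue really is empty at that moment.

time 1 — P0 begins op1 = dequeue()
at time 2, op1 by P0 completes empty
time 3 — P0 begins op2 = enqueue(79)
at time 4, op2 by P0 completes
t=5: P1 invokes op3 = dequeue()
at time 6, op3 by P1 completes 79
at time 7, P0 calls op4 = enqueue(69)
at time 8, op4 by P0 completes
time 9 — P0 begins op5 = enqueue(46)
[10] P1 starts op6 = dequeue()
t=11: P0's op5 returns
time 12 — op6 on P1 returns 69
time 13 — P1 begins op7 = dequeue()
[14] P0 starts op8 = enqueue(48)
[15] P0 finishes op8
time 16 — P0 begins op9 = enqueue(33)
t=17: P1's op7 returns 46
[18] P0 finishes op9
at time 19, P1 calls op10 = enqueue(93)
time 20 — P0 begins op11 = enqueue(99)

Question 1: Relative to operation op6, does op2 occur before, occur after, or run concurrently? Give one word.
Answer: before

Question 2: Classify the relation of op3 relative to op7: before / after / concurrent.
Answer: before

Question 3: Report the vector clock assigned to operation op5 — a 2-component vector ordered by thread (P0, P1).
Answer: (4, 0)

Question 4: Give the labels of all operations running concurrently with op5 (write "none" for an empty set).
Answer: op6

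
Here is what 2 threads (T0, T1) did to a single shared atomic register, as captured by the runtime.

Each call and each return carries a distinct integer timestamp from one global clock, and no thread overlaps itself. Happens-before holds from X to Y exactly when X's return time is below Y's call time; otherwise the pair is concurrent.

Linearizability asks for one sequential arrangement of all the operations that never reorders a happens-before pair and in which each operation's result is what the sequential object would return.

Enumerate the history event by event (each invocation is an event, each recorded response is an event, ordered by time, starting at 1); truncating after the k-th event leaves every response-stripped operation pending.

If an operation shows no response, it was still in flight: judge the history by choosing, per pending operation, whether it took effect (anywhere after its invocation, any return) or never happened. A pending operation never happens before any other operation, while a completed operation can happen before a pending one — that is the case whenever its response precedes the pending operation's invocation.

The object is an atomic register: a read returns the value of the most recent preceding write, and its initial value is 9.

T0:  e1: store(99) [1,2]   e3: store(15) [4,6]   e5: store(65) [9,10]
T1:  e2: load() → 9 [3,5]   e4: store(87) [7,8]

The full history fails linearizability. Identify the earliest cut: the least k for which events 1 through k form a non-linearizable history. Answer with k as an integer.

5

events 1..4 are still linearizable — one witness is e1:
1. e1 store(99), leaving value 99
once event 5 joins (e2's response, time 5), exhaustive search finds no witness
every completion of the 1 pending operation (e3) was checked; none linearizes
for example e1, e2 (pending dropped) fails at step 2: e2 load() → 9 is not legal there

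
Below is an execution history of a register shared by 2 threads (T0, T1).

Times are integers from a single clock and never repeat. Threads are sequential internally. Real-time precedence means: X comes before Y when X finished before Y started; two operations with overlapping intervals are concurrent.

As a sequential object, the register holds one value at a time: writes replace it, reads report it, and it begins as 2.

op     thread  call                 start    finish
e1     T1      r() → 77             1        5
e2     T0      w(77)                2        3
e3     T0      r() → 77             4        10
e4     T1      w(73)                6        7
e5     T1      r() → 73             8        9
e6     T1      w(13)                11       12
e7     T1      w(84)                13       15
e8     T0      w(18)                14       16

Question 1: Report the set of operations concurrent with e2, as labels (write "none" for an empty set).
e1

concurrent with e2 ([2,3]): every op whose interval crosses 2..3
e1 [1,5]: concurrent
e3 [4,10]: after
e4 [6,7]: after
e5 [8,9]: after
e6 [11,12]: after
e7 [13,15]: after
e8 [14,16]: after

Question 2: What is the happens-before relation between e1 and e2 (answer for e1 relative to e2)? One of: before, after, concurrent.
concurrent

e1 spans [1,5], e2 spans [2,3]
the intervals overlap in both directions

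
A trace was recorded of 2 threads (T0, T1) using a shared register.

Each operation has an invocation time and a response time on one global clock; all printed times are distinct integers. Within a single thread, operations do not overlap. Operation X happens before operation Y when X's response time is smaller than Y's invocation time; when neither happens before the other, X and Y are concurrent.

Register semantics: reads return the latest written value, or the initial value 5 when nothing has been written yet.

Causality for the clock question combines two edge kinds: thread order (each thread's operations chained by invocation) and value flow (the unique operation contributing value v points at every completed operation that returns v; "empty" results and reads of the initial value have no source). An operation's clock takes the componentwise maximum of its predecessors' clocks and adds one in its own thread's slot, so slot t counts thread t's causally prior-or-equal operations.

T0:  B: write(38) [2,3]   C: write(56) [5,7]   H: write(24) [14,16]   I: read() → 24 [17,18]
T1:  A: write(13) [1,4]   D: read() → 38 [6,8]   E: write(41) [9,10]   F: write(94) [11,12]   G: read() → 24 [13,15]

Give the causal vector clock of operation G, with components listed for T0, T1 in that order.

(3, 5)

invoked at 1, A has no predecessors; its own T1 bump gives (0, 1)
invoked at 2, B has no predecessors; its own T0 bump gives (1, 0)
C (invocation 5): componentwise max over VC(B)=(1, 0), +1 at T0, giving (2, 0)
D (invocation 6): componentwise max over VC(A)=(0, 1), VC(B)=(1, 0), +1 at T1, giving (1, 2)
H (invocation 14): componentwise max over VC(C)=(2, 0), +1 at T0, giving (3, 0)
E (invocation 9): componentwise max over VC(D)=(1, 2), +1 at T1, giving (1, 3)
I (invocation 17): componentwise max over VC(H)=(3, 0), +1 at T0, giving (4, 0)
F (invocation 11): componentwise max over VC(E)=(1, 3), +1 at T1, giving (1, 4)
G (invocation 13): componentwise max over VC(F)=(1, 4), VC(H)=(3, 0), +1 at T1, giving (3, 5)
target: VC(G) = (3, 5)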